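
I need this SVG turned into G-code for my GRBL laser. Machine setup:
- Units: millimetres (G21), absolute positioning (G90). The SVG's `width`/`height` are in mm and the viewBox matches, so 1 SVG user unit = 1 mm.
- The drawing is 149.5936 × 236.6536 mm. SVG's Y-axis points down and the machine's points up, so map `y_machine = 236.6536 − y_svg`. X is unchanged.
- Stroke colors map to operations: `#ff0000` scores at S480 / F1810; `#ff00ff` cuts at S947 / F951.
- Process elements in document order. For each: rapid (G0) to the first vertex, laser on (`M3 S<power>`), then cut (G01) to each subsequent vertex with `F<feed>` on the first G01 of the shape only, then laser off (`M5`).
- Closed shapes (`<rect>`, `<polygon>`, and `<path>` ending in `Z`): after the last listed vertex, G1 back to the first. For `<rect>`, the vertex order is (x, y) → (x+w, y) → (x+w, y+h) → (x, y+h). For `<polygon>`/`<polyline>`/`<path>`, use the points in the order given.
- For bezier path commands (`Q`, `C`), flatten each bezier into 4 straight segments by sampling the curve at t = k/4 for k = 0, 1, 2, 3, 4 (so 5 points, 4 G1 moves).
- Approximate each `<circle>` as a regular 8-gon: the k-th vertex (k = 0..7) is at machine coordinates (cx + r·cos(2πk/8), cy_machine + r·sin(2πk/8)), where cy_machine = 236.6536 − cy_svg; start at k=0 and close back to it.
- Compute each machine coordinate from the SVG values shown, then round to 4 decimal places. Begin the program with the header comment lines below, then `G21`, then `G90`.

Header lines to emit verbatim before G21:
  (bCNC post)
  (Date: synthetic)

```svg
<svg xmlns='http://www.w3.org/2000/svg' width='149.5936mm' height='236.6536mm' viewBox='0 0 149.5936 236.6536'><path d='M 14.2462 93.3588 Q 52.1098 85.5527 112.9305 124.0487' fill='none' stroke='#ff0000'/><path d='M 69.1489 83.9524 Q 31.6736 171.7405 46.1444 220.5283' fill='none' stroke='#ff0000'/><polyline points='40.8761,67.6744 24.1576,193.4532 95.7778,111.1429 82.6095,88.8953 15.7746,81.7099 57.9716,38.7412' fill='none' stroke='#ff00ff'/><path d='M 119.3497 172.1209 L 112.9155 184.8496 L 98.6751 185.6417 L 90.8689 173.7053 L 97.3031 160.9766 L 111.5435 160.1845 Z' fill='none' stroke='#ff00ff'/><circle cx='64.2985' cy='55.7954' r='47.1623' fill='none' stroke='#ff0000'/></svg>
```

viewBox `0 0 149.5936 236.6536` with mm width/height → 1 unit = 1 mm. Flip: y_m = 236.6536 − y_svg.

**Shape 1** — `<path>` quadratic bezier, stroke `#ff0000` → score (S480, F1810). Control points (SVG): P0=(14.2462,93.3588), P1=(52.1098,85.5527), P2=(112.9305,124.0487); sampled at t=k/4. Machine vertices: (14.2462,143.2948) → (34.6128,144.3040) → (57.8491,139.5254) → (83.9550,128.9590) → (112.9305,112.6049). Open path.

**Shape 2** — `<path>` quadratic bezier, stroke `#ff0000` → score (S480, F1810). Control points (SVG): P0=(69.1489,83.9524), P1=(31.6736,171.7405), P2=(46.1444,220.5283); sampled at t=k/4. Machine vertices: (69.1489,152.7012) → (53.6579,111.2447) → (44.6601,74.6632) → (42.1556,42.9567) → (46.1444,16.1253). Open path.

**Shape 3** — `<polyline>` open polyline, stroke `#ff00ff` → cut (S947, F951). Machine vertices: (40.8761,168.9792) → (24.1576,43.2004) → (95.7778,125.5107) → (82.6095,147.7583) → (15.7746,154.9437) → (57.9716,197.9124). Open path.

**Shape 4** — `<path>` regular polygon, stroke `#ff00ff` → cut (S947, F951). Machine vertices: (119.3497,64.5327) → (112.9155,51.8040) → (98.6751,51.0119) → (90.8689,62.9483) → (97.3031,75.6770) → (111.5435,76.4691) → (119.3497,64.5327). Closed: final G1 returns to the first vertex.

**Shape 5** — `<circle>` circle, stroke `#ff0000` → score (S480, F1810). Machine vertices: (111.4608,180.8582) → (97.6473,214.2070) → (64.2985,228.0205) → (30.9497,214.2070) → (17.1362,180.8582) → (30.9497,147.5094) → (64.2985,133.6959) → (97.6473,147.5094) → (111.4608,180.8582). Closed: final G1 returns to the first vertex.

(bCNC post)
(Date: synthetic)
G21
G90
G0 X14.2462 Y143.2948
M3 S480
G01 X34.6128 Y144.3040 F1810
G01 X57.8491 Y139.5254
G01 X83.9550 Y128.9590
G01 X112.9305 Y112.6049
M5
G0 X69.1489 Y152.7012
M3 S480
G01 X53.6579 Y111.2447 F1810
G01 X44.6601 Y74.6632
G01 X42.1556 Y42.9567
G01 X46.1444 Y16.1253
M5
G0 X40.8761 Y168.9792
M3 S947
G01 X24.1576 Y43.2004 F951
G01 X95.7778 Y125.5107
G01 X82.6095 Y147.7583
G01 X15.7746 Y154.9437
G01 X57.9716 Y197.9124
M5
G0 X119.3497 Y64.5327
M3 S947
G01 X112.9155 Y51.8040 F951
G01 X98.6751 Y51.0119
G01 X90.8689 Y62.9483
G01 X97.3031 Y75.6770
G01 X111.5435 Y76.4691
G01 X119.3497 Y64.5327
M5
G0 X111.4608 Y180.8582
M3 S480
G01 X97.6473 Y214.2070 F1810
G01 X64.2985 Y228.0205
G01 X30.9497 Y214.2070
G01 X17.1362 Y180.8582
G01 X30.9497 Y147.5094
G01 X64.2985 Y133.6959
G01 X97.6473 Y147.5094
G01 X111.4608 Y180.8582
M5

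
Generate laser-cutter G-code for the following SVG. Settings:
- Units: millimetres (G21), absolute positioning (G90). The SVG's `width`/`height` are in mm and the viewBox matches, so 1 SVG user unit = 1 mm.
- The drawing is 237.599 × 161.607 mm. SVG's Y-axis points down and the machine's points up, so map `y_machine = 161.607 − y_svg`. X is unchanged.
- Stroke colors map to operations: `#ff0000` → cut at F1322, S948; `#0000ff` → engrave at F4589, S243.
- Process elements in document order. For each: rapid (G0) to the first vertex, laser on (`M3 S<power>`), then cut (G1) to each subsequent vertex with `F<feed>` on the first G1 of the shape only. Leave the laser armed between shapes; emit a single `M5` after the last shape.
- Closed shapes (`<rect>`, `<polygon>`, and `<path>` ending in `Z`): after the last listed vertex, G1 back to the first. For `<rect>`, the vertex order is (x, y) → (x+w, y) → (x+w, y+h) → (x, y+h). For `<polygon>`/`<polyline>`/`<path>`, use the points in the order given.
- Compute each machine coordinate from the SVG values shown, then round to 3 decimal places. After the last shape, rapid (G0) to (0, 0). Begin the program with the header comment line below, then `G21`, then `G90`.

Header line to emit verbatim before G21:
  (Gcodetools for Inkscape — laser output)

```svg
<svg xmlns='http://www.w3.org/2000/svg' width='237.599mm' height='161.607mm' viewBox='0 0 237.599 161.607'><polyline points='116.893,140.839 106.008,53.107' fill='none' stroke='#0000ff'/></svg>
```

1 u = 1 mm; y_m = 161.607 − y.

[1] `<polyline>` line segment, #0000ff→engrave S243 F4589: (116.893,20.768) → (106.008,108.500)

(Gcodetools for Inkscape — laser output)
G21
G90
G0 X116.893 Y20.768
M3 S243
G1 X106.008 Y108.500 F4589
M5
G0 X0.000 Y0.000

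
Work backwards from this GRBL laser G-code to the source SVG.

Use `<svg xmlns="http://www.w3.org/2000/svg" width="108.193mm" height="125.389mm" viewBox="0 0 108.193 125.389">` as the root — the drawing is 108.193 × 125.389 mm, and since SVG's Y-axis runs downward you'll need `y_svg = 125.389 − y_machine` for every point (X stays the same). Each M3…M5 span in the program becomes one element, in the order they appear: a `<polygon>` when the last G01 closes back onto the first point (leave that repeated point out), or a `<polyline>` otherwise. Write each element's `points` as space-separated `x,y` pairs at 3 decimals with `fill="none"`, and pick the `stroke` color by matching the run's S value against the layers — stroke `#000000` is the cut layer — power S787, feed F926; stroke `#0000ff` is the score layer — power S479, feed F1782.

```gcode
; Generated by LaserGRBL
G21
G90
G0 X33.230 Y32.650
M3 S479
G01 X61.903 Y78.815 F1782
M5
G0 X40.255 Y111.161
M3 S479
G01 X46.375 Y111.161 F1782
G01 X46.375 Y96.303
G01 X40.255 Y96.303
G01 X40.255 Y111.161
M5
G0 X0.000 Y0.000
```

<svg xmlns="http://www.w3.org/2000/svg" width="108.193mm" height="125.389mm" viewBox="0 0 108.193 125.389">
  <polyline points="33.230,92.739 61.903,46.574" fill="none" stroke="#0000ff"/>
  <polygon points="40.255,14.228 46.375,14.228 46.375,29.086 40.255,29.086" fill="none" stroke="#0000ff"/>
</svg>

y_svg = 125.389 − y_m. Every run uses S479, so all elements get stroke `#0000ff` (score).

[1] open run; points: 33.230,92.739 61.903,46.574

[2] closed run; points: 40.255,14.228 46.375,14.228 46.375,29.086 40.255,29.086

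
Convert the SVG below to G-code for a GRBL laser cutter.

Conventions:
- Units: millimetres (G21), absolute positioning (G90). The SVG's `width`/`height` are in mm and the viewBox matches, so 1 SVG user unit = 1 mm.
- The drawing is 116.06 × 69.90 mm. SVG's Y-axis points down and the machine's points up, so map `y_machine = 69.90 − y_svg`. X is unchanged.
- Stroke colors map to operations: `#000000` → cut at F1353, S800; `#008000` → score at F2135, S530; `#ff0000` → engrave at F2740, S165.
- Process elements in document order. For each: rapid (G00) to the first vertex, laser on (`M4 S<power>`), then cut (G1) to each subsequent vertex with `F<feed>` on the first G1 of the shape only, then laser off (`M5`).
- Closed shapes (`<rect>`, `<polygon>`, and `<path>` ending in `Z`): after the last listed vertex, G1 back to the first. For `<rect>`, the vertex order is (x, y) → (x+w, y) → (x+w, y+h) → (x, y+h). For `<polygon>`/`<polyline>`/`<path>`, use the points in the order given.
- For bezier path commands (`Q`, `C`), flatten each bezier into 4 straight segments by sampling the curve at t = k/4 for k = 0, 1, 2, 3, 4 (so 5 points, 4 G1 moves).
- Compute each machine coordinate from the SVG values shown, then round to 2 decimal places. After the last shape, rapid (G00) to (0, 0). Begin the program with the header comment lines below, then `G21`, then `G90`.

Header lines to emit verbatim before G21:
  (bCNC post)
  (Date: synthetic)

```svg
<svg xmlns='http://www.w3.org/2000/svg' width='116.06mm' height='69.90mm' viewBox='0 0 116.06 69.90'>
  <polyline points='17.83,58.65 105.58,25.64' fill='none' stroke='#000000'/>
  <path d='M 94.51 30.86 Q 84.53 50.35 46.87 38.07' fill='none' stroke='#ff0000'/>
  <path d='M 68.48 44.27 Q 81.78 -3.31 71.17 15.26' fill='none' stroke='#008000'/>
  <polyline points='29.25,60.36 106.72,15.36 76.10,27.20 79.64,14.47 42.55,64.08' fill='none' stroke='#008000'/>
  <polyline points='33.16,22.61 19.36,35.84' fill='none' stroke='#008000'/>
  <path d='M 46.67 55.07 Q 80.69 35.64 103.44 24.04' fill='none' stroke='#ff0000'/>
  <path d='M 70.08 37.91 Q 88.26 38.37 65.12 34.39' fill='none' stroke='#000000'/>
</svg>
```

(bCNC post)
(Date: synthetic)
G21
G90
G00 X17.83 Y11.25
M4 S800
G1 X105.58 Y44.26 F1353
M5
G00 X94.51 Y39.04
M4 S165
G1 X87.79 Y31.28 F2740
G1 X77.61 Y27.49
G1 X63.97 Y27.68
G1 X46.87 Y31.83
M5
G00 X68.48 Y25.63
M4 S530
G1 X73.64 Y45.29 F2135
G1 X75.80 Y56.67
G1 X74.98 Y59.79
G1 X71.17 Y54.64
M5
G00 X29.25 Y9.54
M4 S530
G1 X106.72 Y54.54 F2135
G1 X76.10 Y42.70
G1 X79.64 Y55.43
G1 X42.55 Y5.82
M5
G00 X33.16 Y47.29
M4 S530
G1 X19.36 Y34.06 F2135
M5
G00 X46.67 Y14.83
M4 S165
G1 X62.98 Y24.06 F2740
G1 X77.87 Y32.30
G1 X91.36 Y39.57
G1 X103.44 Y45.86
M5
G00 X70.08 Y31.99
M4 S800
G1 X76.59 Y32.04 F1353
G1 X77.93 Y32.64
G1 X74.11 Y33.80
G1 X65.12 Y35.51
M5
G00 X0.00 Y0.00

Since the viewBox matches the mm dimensions, user units are millimetres directly. The only transform is the Y-flip y_m = 69.90 − y_svg.

Shape 1 is a line segment drawn with `<polyline>`. Its stroke #000000 means cut at S800, F1353. After flipping Y the toolpath is (17.83,11.25) → (105.58,44.26).

Shape 2 is a quadratic bezier drawn with `<path>`. Its stroke #ff0000 means engrave at S165, F2740. After flipping Y the toolpath is (94.51,39.04) → (87.79,31.28) → (77.61,27.49) → (63.97,27.68) → (46.87,31.83).

Shape 3 is a quadratic bezier drawn with `<path>`. Its stroke #008000 means score at S530, F2135. After flipping Y the toolpath is (68.48,25.63) → (73.64,45.29) → (75.80,56.67) → (74.98,59.79) → (71.17,54.64).

Shape 4 is a open polyline drawn with `<polyline>`. Its stroke #008000 means score at S530, F2135. After flipping Y the toolpath is (29.25,9.54) → (106.72,54.54) → (76.10,42.70) → (79.64,55.43) → (42.55,5.82).

Shape 5 is a line segment drawn with `<polyline>`. Its stroke #008000 means score at S530, F2135. After flipping Y the toolpath is (33.16,47.29) → (19.36,34.06).

Shape 6 is a quadratic bezier drawn with `<path>`. Its stroke #ff0000 means engrave at S165, F2740. After flipping Y the toolpath is (46.67,14.83) → (62.98,24.06) → (77.87,32.30) → (91.36,39.57) → (103.44,45.86).

Shape 7 is a quadratic bezier drawn with `<path>`. Its stroke #000000 means cut at S800, F1353. After flipping Y the toolpath is (70.08,31.99) → (76.59,32.04) → (77.93,32.64) → (74.11,33.80) → (65.12,35.51).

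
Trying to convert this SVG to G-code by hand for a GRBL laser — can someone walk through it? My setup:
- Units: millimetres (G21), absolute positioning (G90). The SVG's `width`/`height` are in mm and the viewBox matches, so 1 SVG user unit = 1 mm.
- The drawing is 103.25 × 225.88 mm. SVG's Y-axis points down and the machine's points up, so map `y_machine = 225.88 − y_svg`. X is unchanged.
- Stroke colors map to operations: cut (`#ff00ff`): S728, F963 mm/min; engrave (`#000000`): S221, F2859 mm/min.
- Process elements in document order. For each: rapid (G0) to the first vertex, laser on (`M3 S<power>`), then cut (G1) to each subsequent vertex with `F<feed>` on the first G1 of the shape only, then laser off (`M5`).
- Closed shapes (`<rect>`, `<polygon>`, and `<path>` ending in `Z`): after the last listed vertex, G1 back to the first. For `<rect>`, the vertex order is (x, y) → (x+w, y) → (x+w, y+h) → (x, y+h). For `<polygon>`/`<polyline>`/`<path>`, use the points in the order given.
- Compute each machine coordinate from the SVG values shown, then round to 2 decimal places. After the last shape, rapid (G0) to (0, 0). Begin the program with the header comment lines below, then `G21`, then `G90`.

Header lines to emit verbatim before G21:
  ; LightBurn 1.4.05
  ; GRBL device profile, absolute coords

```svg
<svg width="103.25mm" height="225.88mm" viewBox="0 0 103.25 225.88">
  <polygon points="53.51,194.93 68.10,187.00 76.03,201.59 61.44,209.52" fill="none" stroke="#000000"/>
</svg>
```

; LightBurn 1.4.05
; GRBL device profile, absolute coords
G21
G90
G0 X53.51 Y30.95
M3 S221
G1 X68.10 Y38.88 F2859
G1 X76.03 Y24.29
G1 X61.44 Y16.36
G1 X53.51 Y30.95
M5
G0 X0.00 Y0.00

Since the viewBox matches the mm dimensions, user units are millimetres directly. The only transform is the Y-flip y_m = 225.88 − y_svg.

Shape 1 is a regular polygon drawn with `<polygon>`. Its stroke #000000 means engrave at S221, F2859. After flipping Y the toolpath is (53.51,30.95) → (68.10,38.88) → (76.03,24.29) → (61.44,16.36) → (53.51,30.95), returning to the start.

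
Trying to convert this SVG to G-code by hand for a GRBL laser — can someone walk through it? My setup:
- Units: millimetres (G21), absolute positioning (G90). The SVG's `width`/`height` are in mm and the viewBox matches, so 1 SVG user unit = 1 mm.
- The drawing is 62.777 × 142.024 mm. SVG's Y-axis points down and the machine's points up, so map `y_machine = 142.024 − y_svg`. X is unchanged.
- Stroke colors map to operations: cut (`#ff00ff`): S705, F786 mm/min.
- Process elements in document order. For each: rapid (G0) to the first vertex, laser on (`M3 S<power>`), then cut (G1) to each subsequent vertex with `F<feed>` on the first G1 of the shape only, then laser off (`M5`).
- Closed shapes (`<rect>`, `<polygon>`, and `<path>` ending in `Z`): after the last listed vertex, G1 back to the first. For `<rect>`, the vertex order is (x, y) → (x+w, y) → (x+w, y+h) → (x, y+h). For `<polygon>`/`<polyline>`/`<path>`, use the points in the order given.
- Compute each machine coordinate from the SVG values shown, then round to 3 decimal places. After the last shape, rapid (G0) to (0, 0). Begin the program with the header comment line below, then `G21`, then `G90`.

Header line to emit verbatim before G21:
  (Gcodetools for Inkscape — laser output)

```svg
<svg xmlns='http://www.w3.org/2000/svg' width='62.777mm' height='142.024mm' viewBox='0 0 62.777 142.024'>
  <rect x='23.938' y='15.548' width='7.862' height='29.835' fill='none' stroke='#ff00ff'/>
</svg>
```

1 u = 1 mm; y_m = 142.024 − y.

[1] `<rect>` rectangle, #ff00ff→cut S705 F786: (23.938,126.476) → (31.800,126.476) → (31.800,96.641) → (23.938,96.641) → (23.938,126.476) (closed)

(Gcodetools for Inkscape — laser output)
G21
G90
G0 X23.938 Y126.476
M3 S705
G1 X31.800 Y126.476 F786
G1 X31.800 Y96.641
G1 X23.938 Y96.641
G1 X23.938 Y126.476
M5
G0 X0.000 Y0.000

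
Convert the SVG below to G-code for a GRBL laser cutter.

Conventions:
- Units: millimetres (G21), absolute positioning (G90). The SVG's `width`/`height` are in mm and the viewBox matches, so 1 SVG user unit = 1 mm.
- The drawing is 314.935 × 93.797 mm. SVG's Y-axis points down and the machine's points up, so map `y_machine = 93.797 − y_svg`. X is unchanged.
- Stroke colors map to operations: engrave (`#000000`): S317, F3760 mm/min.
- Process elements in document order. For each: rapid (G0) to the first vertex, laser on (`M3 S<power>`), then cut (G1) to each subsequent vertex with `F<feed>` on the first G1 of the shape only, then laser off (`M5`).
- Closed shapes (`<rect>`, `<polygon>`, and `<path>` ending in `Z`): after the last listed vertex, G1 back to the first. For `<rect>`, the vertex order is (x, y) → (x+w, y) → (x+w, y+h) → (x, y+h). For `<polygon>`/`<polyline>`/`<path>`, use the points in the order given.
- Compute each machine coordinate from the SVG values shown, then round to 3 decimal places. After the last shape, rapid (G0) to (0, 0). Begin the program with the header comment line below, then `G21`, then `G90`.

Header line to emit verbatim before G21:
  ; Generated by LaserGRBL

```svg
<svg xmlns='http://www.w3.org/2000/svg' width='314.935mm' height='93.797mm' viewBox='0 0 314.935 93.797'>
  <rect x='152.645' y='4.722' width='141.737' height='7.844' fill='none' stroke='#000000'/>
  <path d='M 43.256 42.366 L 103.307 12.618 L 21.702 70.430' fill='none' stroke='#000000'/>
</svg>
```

viewBox `0 0 314.935 93.797` with mm width/height → 1 unit = 1 mm. Flip: y_m = 93.797 − y_svg.

**Shape 1** — `<rect>` rectangle, stroke `#000000` → engrave (S317, F3760). Machine vertices: (152.645,89.075) → (294.382,89.075) → (294.382,81.231) → (152.645,81.231) → (152.645,89.075). Closed: final G1 returns to the first vertex.

**Shape 2** — `<path>` open polyline, stroke `#000000` → engrave (S317, F3760). Machine vertices: (43.256,51.431) → (103.307,81.179) → (21.702,23.367). Open path.

; Generated by LaserGRBL
G21
G90
G0 X152.645 Y89.075
M3 S317
G1 X294.382 Y89.075 F3760
G1 X294.382 Y81.231
G1 X152.645 Y81.231
G1 X152.645 Y89.075
M5
G0 X43.256 Y51.431
M3 S317
G1 X103.307 Y81.179 F3760
G1 X21.702 Y23.367
M5
G0 X0.000 Y0.000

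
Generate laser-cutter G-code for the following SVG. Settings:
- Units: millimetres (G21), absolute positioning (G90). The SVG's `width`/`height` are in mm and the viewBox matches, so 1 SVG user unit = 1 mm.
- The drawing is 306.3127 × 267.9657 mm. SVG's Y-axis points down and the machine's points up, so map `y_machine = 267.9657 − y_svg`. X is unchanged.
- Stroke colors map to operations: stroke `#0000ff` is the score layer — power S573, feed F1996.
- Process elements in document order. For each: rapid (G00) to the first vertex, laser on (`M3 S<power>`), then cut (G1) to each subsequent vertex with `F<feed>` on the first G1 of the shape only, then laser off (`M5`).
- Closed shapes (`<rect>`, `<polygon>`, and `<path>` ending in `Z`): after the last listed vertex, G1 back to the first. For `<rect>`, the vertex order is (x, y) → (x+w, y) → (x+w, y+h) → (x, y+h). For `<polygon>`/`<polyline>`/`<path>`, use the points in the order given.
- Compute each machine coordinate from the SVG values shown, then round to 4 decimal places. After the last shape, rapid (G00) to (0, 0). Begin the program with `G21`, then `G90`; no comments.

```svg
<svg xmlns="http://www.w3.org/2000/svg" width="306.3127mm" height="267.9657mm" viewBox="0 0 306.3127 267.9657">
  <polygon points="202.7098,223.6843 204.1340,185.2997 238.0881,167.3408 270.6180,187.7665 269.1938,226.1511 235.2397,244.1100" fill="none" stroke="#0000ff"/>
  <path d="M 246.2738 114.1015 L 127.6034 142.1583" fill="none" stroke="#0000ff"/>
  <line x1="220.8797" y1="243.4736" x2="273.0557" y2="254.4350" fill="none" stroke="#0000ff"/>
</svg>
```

G21
G90
G00 X202.7098 Y44.2814
M3 S573
G1 X204.1340 Y82.6660 F1996
G1 X238.0881 Y100.6249
G1 X270.6180 Y80.1992
G1 X269.1938 Y41.8146
G1 X235.2397 Y23.8557
G1 X202.7098 Y44.2814
M5
G00 X246.2738 Y153.8642
M3 S573
G1 X127.6034 Y125.8074 F1996
M5
G00 X220.8797 Y24.4921
M3 S573
G1 X273.0557 Y13.5307 F1996
M5
G00 X0.0000 Y0.0000

viewBox `0 0 306.3127 267.9657` with mm width/height → 1 unit = 1 mm. Flip: y_m = 267.9657 − y_svg.

**Shape 1** — `<polygon>` regular polygon, stroke `#0000ff` → score (S573, F1996). Machine vertices: (202.7098,44.2814) → (204.1340,82.6660) → (238.0881,100.6249) → (270.6180,80.1992) → (269.1938,41.8146) → (235.2397,23.8557) → (202.7098,44.2814). Closed: final G1 returns to the first vertex.

**Shape 2** — `<path>` line segment, stroke `#0000ff` → score (S573, F1996). Machine vertices: (246.2738,153.8642) → (127.6034,125.8074). Open path.

**Shape 3** — `<line>` line segment, stroke `#0000ff` → score (S573, F1996). Machine vertices: (220.8797,24.4921) → (273.0557,13.5307). Open path.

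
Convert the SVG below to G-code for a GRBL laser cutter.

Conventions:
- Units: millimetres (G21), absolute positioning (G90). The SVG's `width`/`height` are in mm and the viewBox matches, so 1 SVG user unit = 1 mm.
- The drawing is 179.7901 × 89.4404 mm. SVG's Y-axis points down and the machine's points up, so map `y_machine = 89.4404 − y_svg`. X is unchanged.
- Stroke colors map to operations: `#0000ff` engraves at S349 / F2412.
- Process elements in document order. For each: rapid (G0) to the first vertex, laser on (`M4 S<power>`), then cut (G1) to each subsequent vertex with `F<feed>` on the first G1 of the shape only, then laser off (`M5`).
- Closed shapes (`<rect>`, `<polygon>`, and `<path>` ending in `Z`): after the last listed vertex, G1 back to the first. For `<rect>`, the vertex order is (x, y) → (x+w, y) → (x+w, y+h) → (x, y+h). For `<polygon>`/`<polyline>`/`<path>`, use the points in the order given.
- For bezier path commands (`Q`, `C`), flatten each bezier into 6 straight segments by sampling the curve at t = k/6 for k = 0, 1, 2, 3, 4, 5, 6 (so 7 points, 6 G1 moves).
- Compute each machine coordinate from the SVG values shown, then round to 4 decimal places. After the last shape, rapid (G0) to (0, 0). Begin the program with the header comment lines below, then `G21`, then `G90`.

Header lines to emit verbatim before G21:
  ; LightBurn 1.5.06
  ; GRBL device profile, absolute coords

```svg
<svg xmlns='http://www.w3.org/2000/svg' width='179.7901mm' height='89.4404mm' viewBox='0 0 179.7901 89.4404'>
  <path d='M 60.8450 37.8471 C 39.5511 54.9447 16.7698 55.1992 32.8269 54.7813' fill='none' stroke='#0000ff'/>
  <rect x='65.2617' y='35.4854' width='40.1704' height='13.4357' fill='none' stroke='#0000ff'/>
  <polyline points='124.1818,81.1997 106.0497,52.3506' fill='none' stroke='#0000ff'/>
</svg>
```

; LightBurn 1.5.06
; GRBL device profile, absolute coords
G21
G90
G0 X60.8450 Y51.5933
M4 S349
G1 X50.2608 Y44.3732 F2412
G1 X40.5488 Y39.5112
G1 X32.8293 Y36.5579
G1 X28.2224 Y35.0642
G1 X27.8482 Y34.5810
G1 X32.8269 Y34.6591
M5
G0 X65.2617 Y53.9550
M4 S349
G1 X105.4321 Y53.9550 F2412
G1 X105.4321 Y40.5193
G1 X65.2617 Y40.5193
G1 X65.2617 Y53.9550
M5
G0 X124.1818 Y8.2407
M4 S349
G1 X106.0497 Y37.0898 F2412
M5
G0 X0.0000 Y0.0000

1 u = 1 mm; y_m = 89.4404 − y.

[1] `<path>` cubic bezier, #0000ff→engrave S349 F2412: (60.8450,51.5933) → (50.2608,44.3732) → (40.5488,39.5112) → (32.8293,36.5579) → (28.2224,35.0642) → (27.8482,34.5810) → (32.8269,34.6591)

[2] `<rect>` rectangle, #0000ff→engrave S349 F2412: (65.2617,53.9550) → (105.4321,53.9550) → (105.4321,40.5193) → (65.2617,40.5193) → (65.2617,53.9550) (closed)

[3] `<polyline>` line segment, #0000ff→engrave S349 F2412: (124.1818,8.2407) → (106.0497,37.0898)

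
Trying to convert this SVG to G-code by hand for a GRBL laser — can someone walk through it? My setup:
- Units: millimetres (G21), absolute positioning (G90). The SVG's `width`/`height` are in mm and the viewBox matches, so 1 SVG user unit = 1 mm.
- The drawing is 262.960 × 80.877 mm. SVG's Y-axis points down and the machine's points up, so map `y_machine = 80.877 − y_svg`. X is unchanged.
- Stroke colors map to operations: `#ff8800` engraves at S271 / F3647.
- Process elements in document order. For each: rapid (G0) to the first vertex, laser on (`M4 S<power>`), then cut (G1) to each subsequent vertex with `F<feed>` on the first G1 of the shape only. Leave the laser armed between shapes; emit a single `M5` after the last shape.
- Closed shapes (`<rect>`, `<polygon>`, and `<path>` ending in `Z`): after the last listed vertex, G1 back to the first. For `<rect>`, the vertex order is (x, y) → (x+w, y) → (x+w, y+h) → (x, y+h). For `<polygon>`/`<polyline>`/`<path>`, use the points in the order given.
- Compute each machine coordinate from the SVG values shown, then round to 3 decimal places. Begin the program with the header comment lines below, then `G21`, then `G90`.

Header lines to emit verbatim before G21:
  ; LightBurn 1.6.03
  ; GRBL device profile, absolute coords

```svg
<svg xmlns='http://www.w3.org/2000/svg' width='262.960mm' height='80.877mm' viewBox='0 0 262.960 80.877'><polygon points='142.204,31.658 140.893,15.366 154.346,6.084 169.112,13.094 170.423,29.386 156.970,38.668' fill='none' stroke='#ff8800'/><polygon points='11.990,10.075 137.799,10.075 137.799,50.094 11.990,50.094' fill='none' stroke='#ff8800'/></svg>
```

; LightBurn 1.6.03
; GRBL device profile, absolute coords
G21
G90
G0 X142.204 Y49.219
M4 S271
G1 X140.893 Y65.511 F3647
G1 X154.346 Y74.793
G1 X169.112 Y67.783
G1 X170.423 Y51.491
G1 X156.970 Y42.209
G1 X142.204 Y49.219
G0 X11.990 Y70.802
M4 S271
G1 X137.799 Y70.802 F3647
G1 X137.799 Y30.783
G1 X11.990 Y30.783
G1 X11.990 Y70.802
M5

viewBox `0 0 262.960 80.877` with mm width/height → 1 unit = 1 mm. Flip: y_m = 80.877 − y_svg.

**Shape 1** — `<polygon>` regular polygon, stroke `#ff8800` → engrave (S271, F3647). Machine vertices: (142.204,49.219) → (140.893,65.511) → (154.346,74.793) → (169.112,67.783) → (170.423,51.491) → (156.970,42.209) → (142.204,49.219). Closed: final G1 returns to the first vertex.

**Shape 2** — `<polygon>` rectangle, stroke `#ff8800` → engrave (S271, F3647). Machine vertices: (11.990,70.802) → (137.799,70.802) → (137.799,30.783) → (11.990,30.783) → (11.990,70.802). Closed: final G1 returns to the first vertex.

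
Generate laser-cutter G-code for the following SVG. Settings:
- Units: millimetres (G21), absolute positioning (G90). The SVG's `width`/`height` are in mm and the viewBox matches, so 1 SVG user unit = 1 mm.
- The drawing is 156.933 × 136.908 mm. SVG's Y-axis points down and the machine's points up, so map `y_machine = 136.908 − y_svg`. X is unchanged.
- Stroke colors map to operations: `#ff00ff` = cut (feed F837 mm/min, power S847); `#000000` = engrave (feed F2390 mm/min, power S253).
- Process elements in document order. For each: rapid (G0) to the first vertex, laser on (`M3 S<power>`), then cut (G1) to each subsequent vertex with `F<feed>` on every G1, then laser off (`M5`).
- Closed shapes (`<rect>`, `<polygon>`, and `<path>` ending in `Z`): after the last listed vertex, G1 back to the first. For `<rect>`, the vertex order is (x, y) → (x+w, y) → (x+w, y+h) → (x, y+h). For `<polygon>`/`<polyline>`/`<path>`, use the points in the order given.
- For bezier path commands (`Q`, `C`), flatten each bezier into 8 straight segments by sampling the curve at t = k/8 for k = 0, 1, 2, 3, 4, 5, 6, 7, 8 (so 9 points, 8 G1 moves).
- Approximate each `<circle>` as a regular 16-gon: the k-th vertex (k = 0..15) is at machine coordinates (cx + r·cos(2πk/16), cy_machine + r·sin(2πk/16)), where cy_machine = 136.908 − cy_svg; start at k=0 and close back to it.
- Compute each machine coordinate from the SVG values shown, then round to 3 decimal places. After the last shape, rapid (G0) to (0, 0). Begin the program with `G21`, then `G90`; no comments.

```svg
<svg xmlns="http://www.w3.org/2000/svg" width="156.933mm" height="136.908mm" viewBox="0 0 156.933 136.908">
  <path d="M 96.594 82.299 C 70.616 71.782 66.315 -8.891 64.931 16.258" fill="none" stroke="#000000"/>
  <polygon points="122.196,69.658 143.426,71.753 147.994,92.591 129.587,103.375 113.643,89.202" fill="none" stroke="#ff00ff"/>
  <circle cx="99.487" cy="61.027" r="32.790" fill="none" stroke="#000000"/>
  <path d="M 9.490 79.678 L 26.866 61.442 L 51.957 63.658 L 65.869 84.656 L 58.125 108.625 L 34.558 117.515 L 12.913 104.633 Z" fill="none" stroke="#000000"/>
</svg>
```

G21
G90
G0 X96.594 Y54.609
M3 S253
G1 X87.832 Y61.498 F2390
G1 X80.882 Y72.901 F2390
G1 X75.524 Y86.758 F2390
G1 X71.540 Y101.004 F2390
G1 X68.708 Y113.579 F2390
G1 X66.809 Y122.420 F2390
G1 X65.623 Y125.464 F2390
G1 X64.931 Y120.650 F2390
M5
G0 X122.196 Y67.250
M3 S847
G1 X143.426 Y65.155 F837
G1 X147.994 Y44.317 F837
G1 X129.587 Y33.533 F837
G1 X113.643 Y47.706 F837
G1 X122.196 Y67.250 F837
M5
G0 X132.277 Y75.881
M3 S253
G1 X129.781 Y88.429 F2390
G1 X122.673 Y99.067 F2390
G1 X112.035 Y106.175 F2390
G1 X99.487 Y108.671 F2390
G1 X86.939 Y106.175 F2390
G1 X76.301 Y99.067 F2390
G1 X69.193 Y88.429 F2390
G1 X66.697 Y75.881 F2390
G1 X69.193 Y63.333 F2390
G1 X76.301 Y52.695 F2390
G1 X86.939 Y45.587 F2390
G1 X99.487 Y43.091 F2390
G1 X112.035 Y45.587 F2390
G1 X122.673 Y52.695 F2390
G1 X129.781 Y63.333 F2390
G1 X132.277 Y75.881 F2390
M5
G0 X9.490 Y57.230
M3 S253
G1 X26.866 Y75.466 F2390
G1 X51.957 Y73.250 F2390
G1 X65.869 Y52.252 F2390
G1 X58.125 Y28.283 F2390
G1 X34.558 Y19.393 F2390
G1 X12.913 Y32.275 F2390
G1 X9.490 Y57.230 F2390
M5
G0 X0.000 Y0.000

Since the viewBox matches the mm dimensions, user units are millimetres directly. The only transform is the Y-flip y_m = 136.908 − y_svg.

Shape 1 is a cubic bezier drawn with `<path>`. Its stroke #000000 means engrave at S253, F2390. After flipping Y the toolpath is (96.594,54.609) → (87.832,61.498) → (80.882,72.901) → (75.524,86.758) → (71.540,101.004) → (68.708,113.579) → (66.809,122.420) → (65.623,125.464) → (64.931,120.650).

Shape 2 is a regular polygon drawn with `<polygon>`. Its stroke #ff00ff means cut at S847, F837. After flipping Y the toolpath is (122.196,67.250) → (143.426,65.155) → (147.994,44.317) → (129.587,33.533) → (113.643,47.706) → (122.196,67.250), returning to the start.

Shape 3 is a circle drawn with `<circle>`. Its stroke #000000 means engrave at S253, F2390. After flipping Y the toolpath is (132.277,75.881) → (129.781,88.429) → (122.673,99.067) → (112.035,106.175) → (99.487,108.671) → (86.939,106.175) → (76.301,99.067) → (69.193,88.429) → (66.697,75.881) → (69.193,63.333) → (76.301,52.695) → (86.939,45.587) → (99.487,43.091) → (112.035,45.587) → (122.673,52.695) → (129.781,63.333) → (132.277,75.881), returning to the start.

Shape 4 is a regular polygon drawn with `<path>`. Its stroke #000000 means engrave at S253, F2390. After flipping Y the toolpath is (9.490,57.230) → (26.866,75.466) → (51.957,73.250) → (65.869,52.252) → (58.125,28.283) → (34.558,19.393) → (12.913,32.275) → (9.490,57.230), returning to the start.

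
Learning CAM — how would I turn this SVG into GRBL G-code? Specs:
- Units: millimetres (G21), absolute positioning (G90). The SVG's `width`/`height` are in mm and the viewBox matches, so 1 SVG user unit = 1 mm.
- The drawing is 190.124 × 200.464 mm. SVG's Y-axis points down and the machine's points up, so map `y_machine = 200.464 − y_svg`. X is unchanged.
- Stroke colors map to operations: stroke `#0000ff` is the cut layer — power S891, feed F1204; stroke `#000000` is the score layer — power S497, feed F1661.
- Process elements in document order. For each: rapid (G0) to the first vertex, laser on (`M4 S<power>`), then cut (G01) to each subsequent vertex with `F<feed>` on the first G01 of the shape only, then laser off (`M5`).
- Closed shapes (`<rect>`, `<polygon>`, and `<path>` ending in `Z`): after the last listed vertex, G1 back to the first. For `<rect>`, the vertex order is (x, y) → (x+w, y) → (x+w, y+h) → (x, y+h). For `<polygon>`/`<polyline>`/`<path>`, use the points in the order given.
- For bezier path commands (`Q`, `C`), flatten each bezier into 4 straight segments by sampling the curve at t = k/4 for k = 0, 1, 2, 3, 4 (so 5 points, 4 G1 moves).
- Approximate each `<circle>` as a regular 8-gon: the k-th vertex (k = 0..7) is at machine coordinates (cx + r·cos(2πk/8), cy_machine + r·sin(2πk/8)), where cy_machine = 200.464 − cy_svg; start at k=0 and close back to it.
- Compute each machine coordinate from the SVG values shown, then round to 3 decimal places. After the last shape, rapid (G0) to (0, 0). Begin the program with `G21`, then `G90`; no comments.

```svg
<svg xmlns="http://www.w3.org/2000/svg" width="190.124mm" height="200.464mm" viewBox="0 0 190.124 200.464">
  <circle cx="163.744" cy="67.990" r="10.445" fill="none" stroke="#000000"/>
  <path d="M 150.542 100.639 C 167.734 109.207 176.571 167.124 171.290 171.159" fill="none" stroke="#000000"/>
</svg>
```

G21
G90
G0 X174.189 Y132.474
M4 S497
G01 X171.130 Y139.860 F1661
G01 X163.744 Y142.919
G01 X156.358 Y139.860
G01 X153.299 Y132.474
G01 X156.358 Y125.088
G01 X163.744 Y122.029
G01 X171.130 Y125.088
G01 X174.189 Y132.474
M5
G0 X150.542 Y99.825
M4 S497
G01 X161.779 Y85.759 F1661
G01 X169.343 Y62.865
G01 X172.694 Y40.821
G01 X171.290 Y29.305
M5
G0 X0.000 Y0.000

Since the viewBox matches the mm dimensions, user units are millimetres directly. The only transform is the Y-flip y_m = 200.464 − y_svg.

Shape 1 is a circle drawn with `<circle>`. Its stroke #000000 means score at S497, F1661. After flipping Y the toolpath is (174.189,132.474) → (171.130,139.860) → (163.744,142.919) → (156.358,139.860) → (153.299,132.474) → (156.358,125.088) → (163.744,122.029) → (171.130,125.088) → (174.189,132.474), returning to the start.

Shape 2 is a cubic bezier drawn with `<path>`. Its stroke #000000 means score at S497, F1661. After flipping Y the toolpath is (150.542,99.825) → (161.779,85.759) → (169.343,62.865) → (172.694,40.821) → (171.290,29.305).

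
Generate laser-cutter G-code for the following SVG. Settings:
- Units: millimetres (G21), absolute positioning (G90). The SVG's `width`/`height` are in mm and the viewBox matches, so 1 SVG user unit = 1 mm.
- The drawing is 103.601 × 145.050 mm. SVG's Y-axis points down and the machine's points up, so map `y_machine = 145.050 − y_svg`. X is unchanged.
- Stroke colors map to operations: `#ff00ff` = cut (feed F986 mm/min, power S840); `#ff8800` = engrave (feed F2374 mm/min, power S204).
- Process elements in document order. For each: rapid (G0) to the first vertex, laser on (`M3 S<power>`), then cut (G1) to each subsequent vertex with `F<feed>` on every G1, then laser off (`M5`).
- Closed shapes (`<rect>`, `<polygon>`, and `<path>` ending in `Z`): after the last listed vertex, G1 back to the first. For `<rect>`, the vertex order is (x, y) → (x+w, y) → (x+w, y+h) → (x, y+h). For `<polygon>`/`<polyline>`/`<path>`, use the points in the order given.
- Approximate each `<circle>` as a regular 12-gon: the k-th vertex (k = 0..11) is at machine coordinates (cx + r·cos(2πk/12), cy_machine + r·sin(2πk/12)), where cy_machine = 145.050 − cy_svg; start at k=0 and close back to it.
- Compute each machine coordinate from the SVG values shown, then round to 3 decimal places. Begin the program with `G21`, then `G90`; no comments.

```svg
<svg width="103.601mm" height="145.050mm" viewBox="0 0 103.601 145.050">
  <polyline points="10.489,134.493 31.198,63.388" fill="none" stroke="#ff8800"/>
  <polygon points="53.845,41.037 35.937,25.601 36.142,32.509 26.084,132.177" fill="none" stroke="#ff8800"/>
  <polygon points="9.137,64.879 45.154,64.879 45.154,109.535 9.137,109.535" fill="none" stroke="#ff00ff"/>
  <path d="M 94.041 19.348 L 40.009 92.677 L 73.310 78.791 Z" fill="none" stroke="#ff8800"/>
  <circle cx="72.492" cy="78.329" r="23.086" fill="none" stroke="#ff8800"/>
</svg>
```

G21
G90
G0 X10.489 Y10.557
M3 S204
G1 X31.198 Y81.662 F2374
M5
G0 X53.845 Y104.013
M3 S204
G1 X35.937 Y119.449 F2374
G1 X36.142 Y112.541 F2374
G1 X26.084 Y12.873 F2374
G1 X53.845 Y104.013 F2374
M5
G0 X9.137 Y80.171
M3 S840
G1 X45.154 Y80.171 F986
G1 X45.154 Y35.515 F986
G1 X9.137 Y35.515 F986
G1 X9.137 Y80.171 F986
M5
G0 X94.041 Y125.702
M3 S204
G1 X40.009 Y52.373 F2374
G1 X73.310 Y66.259 F2374
G1 X94.041 Y125.702 F2374
M5
G0 X95.578 Y66.721
M3 S204
G1 X92.485 Y78.264 F2374
G1 X84.035 Y86.714 F2374
G1 X72.492 Y89.807 F2374
G1 X60.949 Y86.714 F2374
G1 X52.499 Y78.264 F2374
G1 X49.406 Y66.721 F2374
G1 X52.499 Y55.178 F2374
G1 X60.949 Y46.728 F2374
G1 X72.492 Y43.635 F2374
G1 X84.035 Y46.728 F2374
G1 X92.485 Y55.178 F2374
G1 X95.578 Y66.721 F2374
M5

viewBox `0 0 103.601 145.050` with mm width/height → 1 unit = 1 mm. Flip: y_m = 145.050 − y_svg.

**Shape 1** — `<polyline>` line segment, stroke `#ff8800` → engrave (S204, F2374). Machine vertices: (10.489,10.557) → (31.198,81.662). Open path.

**Shape 2** — `<polygon>` closed polygon, stroke `#ff8800` → engrave (S204, F2374). Machine vertices: (53.845,104.013) → (35.937,119.449) → (36.142,112.541) → (26.084,12.873) → (53.845,104.013). Closed: final G1 returns to the first vertex.

**Shape 3** — `<polygon>` rectangle, stroke `#ff00ff` → cut (S840, F986). Machine vertices: (9.137,80.171) → (45.154,80.171) → (45.154,35.515) → (9.137,35.515) → (9.137,80.171). Closed: final G1 returns to the first vertex.

**Shape 4** — `<path>` closed polygon, stroke `#ff8800` → engrave (S204, F2374). Machine vertices: (94.041,125.702) → (40.009,52.373) → (73.310,66.259) → (94.041,125.702). Closed: final G1 returns to the first vertex.

**Shape 5** — `<circle>` circle, stroke `#ff8800` → engrave (S204, F2374). Machine vertices: (95.578,66.721) → (92.485,78.264) → (84.035,86.714) → (72.492,89.807) → (60.949,86.714) → (52.499,78.264) → (49.406,66.721) → (52.499,55.178) → (60.949,46.728) → (72.492,43.635) → (84.035,46.728) → (92.485,55.178) → (95.578,66.721). Closed: final G1 returns to the first vertex.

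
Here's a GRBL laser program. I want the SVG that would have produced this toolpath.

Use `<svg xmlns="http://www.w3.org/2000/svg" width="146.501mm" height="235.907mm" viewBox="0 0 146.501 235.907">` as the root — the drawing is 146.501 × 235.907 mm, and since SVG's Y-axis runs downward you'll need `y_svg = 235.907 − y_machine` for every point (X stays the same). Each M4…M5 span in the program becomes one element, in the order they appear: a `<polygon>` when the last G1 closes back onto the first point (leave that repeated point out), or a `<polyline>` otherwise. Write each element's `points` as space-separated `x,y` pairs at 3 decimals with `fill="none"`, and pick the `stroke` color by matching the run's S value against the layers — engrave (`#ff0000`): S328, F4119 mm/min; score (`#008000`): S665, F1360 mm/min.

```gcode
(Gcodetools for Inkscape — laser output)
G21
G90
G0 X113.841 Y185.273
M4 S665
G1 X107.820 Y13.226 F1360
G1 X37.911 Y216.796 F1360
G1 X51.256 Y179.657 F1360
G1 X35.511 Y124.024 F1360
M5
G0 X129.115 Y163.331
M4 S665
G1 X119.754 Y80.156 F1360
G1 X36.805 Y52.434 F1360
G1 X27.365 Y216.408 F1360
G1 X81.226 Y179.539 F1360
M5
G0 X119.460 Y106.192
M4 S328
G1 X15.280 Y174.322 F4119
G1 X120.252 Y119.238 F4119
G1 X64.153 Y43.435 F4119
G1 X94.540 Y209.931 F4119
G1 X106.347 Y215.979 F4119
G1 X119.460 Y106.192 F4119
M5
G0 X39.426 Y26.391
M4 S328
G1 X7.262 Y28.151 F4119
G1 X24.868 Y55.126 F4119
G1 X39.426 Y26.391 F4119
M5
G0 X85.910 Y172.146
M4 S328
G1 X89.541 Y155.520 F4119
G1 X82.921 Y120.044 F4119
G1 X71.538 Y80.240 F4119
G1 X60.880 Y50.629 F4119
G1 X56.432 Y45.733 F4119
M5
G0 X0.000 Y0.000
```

<svg xmlns="http://www.w3.org/2000/svg" width="146.501mm" height="235.907mm" viewBox="0 0 146.501 235.907">
  <polyline points="113.841,50.634 107.820,222.681 37.911,19.111 51.256,56.250 35.511,111.883" fill="none" stroke="#008000"/>
  <polyline points="129.115,72.576 119.754,155.751 36.805,183.473 27.365,19.499 81.226,56.368" fill="none" stroke="#008000"/>
  <polygon points="119.460,129.715 15.280,61.585 120.252,116.669 64.153,192.472 94.540,25.976 106.347,19.928" fill="none" stroke="#ff0000"/>
  <polygon points="39.426,209.516 7.262,207.756 24.868,180.781" fill="none" stroke="#ff0000"/>
  <polyline points="85.910,63.761 89.541,80.387 82.921,115.863 71.538,155.667 60.880,185.278 56.432,190.174" fill="none" stroke="#ff0000"/>
</svg>

Machine Y-up, SVG Y-down with viewBox height 235.907, so y_svg = 235.907 − y_machine; X carries over.

Run 1: the run's S665 means `#008000` (score). The run is open, so emit a `<polyline>` with points (Y-flipped): 113.841,50.634 107.820,222.681 37.911,19.111 51.256,56.250 35.511,111.883.

Run 2: S665 ⇒ score layer `#008000`. The run is open, so emit a `<polyline>` with points (Y-flipped): 129.115,72.576 119.754,155.751 36.805,183.473 27.365,19.499 81.226,56.368.

Run 3: the run's S328 means `#ff0000` (engrave). The run returns to its start, so emit a `<polygon>` with points (Y-flipped): 119.460,129.715 15.280,61.585 120.252,116.669 64.153,192.472 94.540,25.976 106.347,19.928.

Run 4: S328 ⇒ engrave layer `#ff0000`. The run returns to its start, so emit a `<polygon>` with points (Y-flipped): 39.426,209.516 7.262,207.756 24.868,180.781.

Run 5: the run's S328 means `#ff0000` (engrave). The run is open, so emit a `<polyline>` with points (Y-flipped): 85.910,63.761 89.541,80.387 82.921,115.863 71.538,155.667 60.880,185.278 56.432,190.174.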